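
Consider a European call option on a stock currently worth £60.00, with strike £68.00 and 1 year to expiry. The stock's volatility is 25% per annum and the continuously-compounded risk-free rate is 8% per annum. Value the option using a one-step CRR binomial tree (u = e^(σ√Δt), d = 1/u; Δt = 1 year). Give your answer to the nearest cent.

CRR parameters: u = e^(σ√Δt) = e^(0.25·√1) = 1.2840, d = 1/u = 0.7788
Per-period rate: rΔt = 0.08·1 = 0.08, so R = e^0.08 = 1.0833
Risk-neutral probability p = (e^0.08 − 0.7788)/(1.2840 − 0.7788) = 0.3045/0.5052 = 0.6027
Terminal stock prices: S_u = 77.04, S_d = 46.73
Terminal payoffs (S − K): max(9.042, 0) = 9.042, max(-21.27, 0) = 0
Node 0 (S = 60): V_0 = e^(−0.08)·[0.6027·9.0415 + 0.3973·0.0000] = 5.0302

£5.03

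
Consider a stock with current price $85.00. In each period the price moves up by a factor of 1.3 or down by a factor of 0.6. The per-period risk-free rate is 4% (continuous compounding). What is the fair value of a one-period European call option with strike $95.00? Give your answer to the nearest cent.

$9.38

Risk-neutral probability p = (e^0.04 − 0.6)/(1.3 − 0.6) = 0.4408/0.7000 = 0.6297
Terminal stock prices: S_u = 110.5, S_d = 51
Terminal payoffs (S − K): max(15.5, 0) = 15.5, max(-44, 0) = 0
Node 0 (S = 85): V_0 = e^(−0.04)·[0.6297·15.5000 + 0.3703·0.0000] = 9.3781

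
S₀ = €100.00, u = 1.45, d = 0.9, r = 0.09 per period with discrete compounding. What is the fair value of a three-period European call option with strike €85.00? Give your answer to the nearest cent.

€36.98

Risk-neutral probability p = (1 + 0.09 − 0.9)/(1.45 − 0.9) = 0.1900/0.5500 = 0.3455
Terminal stock prices: S_uuu = 304.9, S_uud = 189.2, S_udd = 117.5, S_ddd = 72.9
Terminal payoffs (S − K): max(219.9, 0) = 219.9, max(104.2, 0) = 104.2, max(32.45, 0) = 32.45, max(-12.1, 0) = 0
Node uu (S = 210.2): V_uu = 1/1.09·[0.3455·219.8625 + 0.6545·104.2250] = 132.2683
Node ud (S = 130.5): V_ud = 1/1.09·[0.3455·104.2250 + 0.6545·32.4500] = 52.5183
Node dd (S = 81): V_dd = 1/1.09·[0.3455·32.4500 + 0.6545·0.0000] = 10.2844
Node u (S = 145): V_u = 1/1.09·[0.3455·132.2683 + 0.6545·52.5183] = 73.4572
Node d (S = 90): V_d = 1/1.09·[0.3455·52.5183 + 0.6545·10.2844] = 22.8205
Node 0 (S = 100): V_0 = 1/1.09·[0.3455·73.4572 + 0.6545·22.8205] = 36.9845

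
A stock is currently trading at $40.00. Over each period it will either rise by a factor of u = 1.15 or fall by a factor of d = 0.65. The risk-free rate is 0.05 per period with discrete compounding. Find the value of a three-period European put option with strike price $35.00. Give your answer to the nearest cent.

Risk-neutral probability p = (1 + 0.05 − 0.65)/(1.15 − 0.65) = 0.4000/0.5000 = 0.8000
Terminal stock prices: S_uuu = 60.83, S_uud = 34.38, S_udd = 19.44, S_ddd = 10.98
Terminal payoffs (K − S): max(-25.83, 0) = 0, max(0.615, 0) = 0.615, max(15.56, 0) = 15.56, max(24.02, 0) = 24.02
Node uu (S = 52.9): V_uu = 1/1.05·[0.8000·0.0000 + 0.2000·0.6150] = 0.1171
Node ud (S = 29.9): V_ud = 1/1.05·[0.8000·0.6150 + 0.2000·15.5650] = 3.4333
Node dd (S = 16.9): V_dd = 1/1.05·[0.8000·15.5650 + 0.2000·24.0150] = 16.4333
Node u (S = 46): V_u = 1/1.05·[0.8000·0.1171 + 0.2000·3.4333] = 0.7432
Node d (S = 26): V_d = 1/1.05·[0.8000·3.4333 + 0.2000·16.4333] = 5.7460
Node 0 (S = 40): V_0 = 1/1.05·[0.8000·0.7432 + 0.2000·5.7460] = 1.6607

$1.66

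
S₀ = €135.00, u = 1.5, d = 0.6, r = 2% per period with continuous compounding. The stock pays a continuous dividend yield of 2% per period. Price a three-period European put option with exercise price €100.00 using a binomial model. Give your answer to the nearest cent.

Per-period risk-free factor R = e^0.02 = 1.0202; dividend-adjusted growth = e^(0.02−0.02) = 1.0000.
Risk-neutral probability p = (1.0000 − 0.6)/(1.5 − 0.6) = 0.4000/0.9000 = 0.4444
Terminal stock prices: S_uuu = 455.6, S_uud = 182.2, S_udd = 72.9, S_ddd = 29.16
Terminal payoffs (K − S): max(-355.6, 0) = 0, max(-82.25, 0) = 0, max(27.1, 0) = 27.1, max(70.84, 0) = 70.84
Node uu (S = 303.8): V_uu = e^(−0.02)·[0.4444·0.0000 + 0.5556·0.0000] = 0.0000
Node ud (S = 121.5): V_ud = e^(−0.02)·[0.4444·0.0000 + 0.5556·27.1000] = 14.7574
Node dd (S = 48.6): V_dd = e^(−0.02)·[0.4444·27.1000 + 0.5556·70.8400] = 50.3822
Node u (S = 202.5): V_u = e^(−0.02)·[0.4444·0.0000 + 0.5556·14.7574] = 8.0362
Node d (S = 81): V_d = e^(−0.02)·[0.4444·14.7574 + 0.5556·50.3822] = 33.8649
Node 0 (S = 135): V_0 = e^(−0.02)·[0.4444·8.0362 + 0.5556·33.8649] = 21.9422

€21.94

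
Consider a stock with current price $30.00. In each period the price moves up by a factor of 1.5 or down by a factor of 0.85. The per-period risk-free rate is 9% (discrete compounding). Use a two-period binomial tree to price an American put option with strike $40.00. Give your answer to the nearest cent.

$10.00

Risk-neutral probability p = (1 + 0.09 − 0.85)/(1.5 − 0.85) = 0.2400/0.6500 = 0.3692
Terminal stock prices: S_uu = 67.5, S_ud = 38.25, S_dd = 21.67
Terminal payoffs (K − S): max(-27.5, 0) = 0, max(1.75, 0) = 1.75, max(18.33, 0) = 18.33
Node u (S = 45): continuation = 1/1.09·[0.3692·0.0000 + 0.6308·1.7500] = 1.0127; exercise value = 0.0000 ≤ continuation, so V_u = 1.0127
Node d (S = 25.5): continuation = 1/1.09·[0.3692·1.7500 + 0.6308·18.3250] = 11.1972; exercise value = 14.5000 > continuation, so V_d = 14.5000 (exercise)
Node 0 (S = 30): continuation = 1/1.09·[0.3692·1.0127 + 0.6308·14.5000] = 8.7340; exercise value = 10.0000 > continuation, so V_0 = 10.0000 (exercise)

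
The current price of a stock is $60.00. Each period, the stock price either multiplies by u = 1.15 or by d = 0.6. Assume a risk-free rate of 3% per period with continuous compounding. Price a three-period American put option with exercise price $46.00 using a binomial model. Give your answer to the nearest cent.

Risk-neutral probability p = (e^0.03 − 0.6)/(1.15 − 0.6) = 0.4305/0.5500 = 0.7826
Terminal stock prices: S_uuu = 91.25, S_uud = 47.61, S_udd = 24.84, S_ddd = 12.96
Terminal payoffs (K − S): max(-45.25, 0) = 0, max(-1.61, 0) = 0, max(21.16, 0) = 21.16, max(33.04, 0) = 33.04
Node uu (S = 79.35): continuation = e^(−0.03)·[0.7826·0.0000 + 0.2174·0.0000] = 0.0000; exercise value = 0.0000 ≤ continuation, so V_uu = 0.0000
Node ud (S = 41.4): continuation = e^(−0.03)·[0.7826·0.0000 + 0.2174·21.1600] = 4.4633; exercise value = 4.6000 > continuation, so V_ud = 4.6000 (exercise)
Node dd (S = 21.6): continuation = e^(−0.03)·[0.7826·21.1600 + 0.2174·33.0400] = 23.0405; exercise value = 24.4000 > continuation, so V_dd = 24.4000 (exercise)
Node u (S = 69): continuation = e^(−0.03)·[0.7826·0.0000 + 0.2174·4.6000] = 0.9703; exercise value = 0.0000 ≤ continuation, so V_u = 0.9703
Node d (S = 36): continuation = e^(−0.03)·[0.7826·4.6000 + 0.2174·24.4000] = 8.6405; exercise value = 10.0000 > continuation, so V_d = 10.0000 (exercise)
Node 0 (S = 60): continuation = e^(−0.03)·[0.7826·0.9703 + 0.2174·10.0000] = 2.8463; exercise value = 0.0000 ≤ continuation, so V_0 = 2.8463

$2.85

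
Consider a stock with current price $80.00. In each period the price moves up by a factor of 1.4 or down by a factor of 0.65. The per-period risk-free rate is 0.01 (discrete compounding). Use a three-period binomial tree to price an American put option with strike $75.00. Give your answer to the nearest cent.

$17.89

Risk-neutral probability p = (1 + 0.01 − 0.65)/(1.4 − 0.65) = 0.3600/0.7500 = 0.4800
Terminal stock prices: S_uuu = 219.5, S_uud = 101.9, S_udd = 47.32, S_ddd = 21.97
Terminal payoffs (K − S): max(-144.5, 0) = 0, max(-26.92, 0) = 0, max(27.68, 0) = 27.68, max(53.03, 0) = 53.03
Node uu (S = 156.8): continuation = 1/1.01·[0.4800·0.0000 + 0.5200·0.0000] = 0.0000; exercise value = 0.0000 ≤ continuation, so V_uu = 0.0000
Node ud (S = 72.8): continuation = 1/1.01·[0.4800·0.0000 + 0.5200·27.6800] = 14.2511; exercise value = 2.2000 ≤ continuation, so V_ud = 14.2511
Node dd (S = 33.8): continuation = 1/1.01·[0.4800·27.6800 + 0.5200·53.0300] = 40.4574; exercise value = 41.2000 > continuation, so V_dd = 41.2000 (exercise)
Node u (S = 112): continuation = 1/1.01·[0.4800·0.0000 + 0.5200·14.2511] = 7.3372; exercise value = 0.0000 ≤ continuation, so V_u = 7.3372
Node d (S = 52): continuation = 1/1.01·[0.4800·14.2511 + 0.5200·41.2000] = 27.9847; exercise value = 23.0000 ≤ continuation, so V_d = 27.9847
Node 0 (S = 80): continuation = 1/1.01·[0.4800·7.3372 + 0.5200·27.9847] = 17.8949; exercise value = 0.0000 ≤ continuation, so V_0 = 17.8949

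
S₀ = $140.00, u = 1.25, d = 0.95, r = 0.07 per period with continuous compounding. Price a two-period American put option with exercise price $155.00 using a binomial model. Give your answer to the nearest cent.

$15.00

Risk-neutral probability p = (e^0.07 − 0.95)/(1.25 − 0.95) = 0.1225/0.3000 = 0.4084
Terminal stock prices: S_uu = 218.8, S_ud = 166.2, S_dd = 126.3
Terminal payoffs (K − S): max(-63.75, 0) = 0, max(-11.25, 0) = 0, max(28.65, 0) = 28.65
Node u (S = 175): continuation = e^(−0.07)·[0.4084·0.0000 + 0.5916·0.0000] = 0.0000; exercise value = 0.0000 ≤ continuation, so V_u = 0.0000
Node d (S = 133): continuation = e^(−0.07)·[0.4084·0.0000 + 0.5916·28.6500] = 15.8045; exercise value = 22.0000 > continuation, so V_d = 22.0000 (exercise)
Node 0 (S = 140): continuation = e^(−0.07)·[0.4084·0.0000 + 0.5916·22.0000] = 12.1361; exercise value = 15.0000 > continuation, so V_0 = 15.0000 (exercise)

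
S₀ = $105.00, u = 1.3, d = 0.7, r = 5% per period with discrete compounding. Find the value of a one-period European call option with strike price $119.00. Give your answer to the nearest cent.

$9.72

Risk-neutral probability p = (1 + 0.05 − 0.7)/(1.3 − 0.7) = 0.3500/0.6000 = 0.5833
Terminal stock prices: S_u = 136.5, S_d = 73.5
Terminal payoffs (S − K): max(17.5, 0) = 17.5, max(-45.5, 0) = 0
Node 0 (S = 105): V_0 = 1/1.05·[0.5833·17.5000 + 0.4167·0.0000] = 9.7222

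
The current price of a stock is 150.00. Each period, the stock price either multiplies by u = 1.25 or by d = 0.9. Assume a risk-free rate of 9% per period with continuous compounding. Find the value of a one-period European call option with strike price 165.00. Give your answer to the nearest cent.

11.41

Risk-neutral probability p = (e^0.09 − 0.9)/(1.25 − 0.9) = 0.1942/0.3500 = 0.5548
Terminal stock prices: S_u = 187.5, S_d = 135
Terminal payoffs (S − K): max(22.5, 0) = 22.5, max(-30, 0) = 0
Node 0 (S = 150): V_0 = e^(−0.09)·[0.5548·22.5000 + 0.4452·0.0000] = 11.4083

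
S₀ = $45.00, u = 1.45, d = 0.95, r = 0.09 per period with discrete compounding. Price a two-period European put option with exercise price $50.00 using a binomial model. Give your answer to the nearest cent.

$4.10

Risk-neutral probability p = (1 + 0.09 − 0.95)/(1.45 − 0.95) = 0.1400/0.5000 = 0.2800
Terminal stock prices: S_uu = 94.61, S_ud = 61.99, S_dd = 40.61
Terminal payoffs (K − S): max(-44.61, 0) = 0, max(-11.99, 0) = 0, max(9.388, 0) = 9.388
Node u (S = 65.25): V_u = 1/1.09·[0.2800·0.0000 + 0.7200·0.0000] = 0.0000
Node d (S = 42.75): V_d = 1/1.09·[0.2800·0.0000 + 0.7200·9.3875] = 6.2009
Node 0 (S = 45): V_0 = 1/1.09·[0.2800·0.0000 + 0.7200·6.2009] = 4.0960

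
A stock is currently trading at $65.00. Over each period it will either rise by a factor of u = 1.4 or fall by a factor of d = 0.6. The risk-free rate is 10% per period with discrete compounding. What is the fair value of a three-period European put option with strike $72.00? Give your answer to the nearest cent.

$10.07

Risk-neutral probability p = (1 + 0.1 − 0.6)/(1.4 − 0.6) = 0.5000/0.8000 = 0.6250
Terminal stock prices: S_uuu = 178.4, S_uud = 76.44, S_udd = 32.76, S_ddd = 14.04
Terminal payoffs (K − S): max(-106.4, 0) = 0, max(-4.44, 0) = 0, max(39.24, 0) = 39.24, max(57.96, 0) = 57.96
Node uu (S = 127.4): V_uu = 1/1.1·[0.6250·0.0000 + 0.3750·0.0000] = 0.0000
Node ud (S = 54.6): V_ud = 1/1.1·[0.6250·0.0000 + 0.3750·39.2400] = 13.3773
Node dd (S = 23.4): V_dd = 1/1.1·[0.6250·39.2400 + 0.3750·57.9600] = 42.0545
Node u (S = 91): V_u = 1/1.1·[0.6250·0.0000 + 0.3750·13.3773] = 4.5604
Node d (S = 39): V_d = 1/1.1·[0.6250·13.3773 + 0.3750·42.0545] = 21.9375
Node 0 (S = 65): V_0 = 1/1.1·[0.6250·4.5604 + 0.3750·21.9375] = 10.0698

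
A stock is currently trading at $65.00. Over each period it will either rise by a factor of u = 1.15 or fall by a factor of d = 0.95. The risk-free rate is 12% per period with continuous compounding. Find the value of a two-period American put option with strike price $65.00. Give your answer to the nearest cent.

Risk-neutral probability p = (e^0.12 − 0.95)/(1.15 − 0.95) = 0.1775/0.2000 = 0.8875
Terminal stock prices: S_uu = 85.96, S_ud = 71.01, S_dd = 58.66
Terminal payoffs (K − S): max(-20.96, 0) = 0, max(-6.013, 0) = 0, max(6.337, 0) = 6.337
Node u (S = 74.75): continuation = e^(−0.12)·[0.8875·0.0000 + 0.1125·0.0000] = 0.0000; exercise value = 0.0000 ≤ continuation, so V_u = 0.0000
Node d (S = 61.75): continuation = e^(−0.12)·[0.8875·0.0000 + 0.1125·6.3375] = 0.6324; exercise value = 3.2500 > continuation, so V_d = 3.2500 (exercise)
Node 0 (S = 65): continuation = e^(−0.12)·[0.8875·0.0000 + 0.1125·3.2500] = 0.3243; exercise value = 0.0000 ≤ continuation, so V_0 = 0.3243

$0.32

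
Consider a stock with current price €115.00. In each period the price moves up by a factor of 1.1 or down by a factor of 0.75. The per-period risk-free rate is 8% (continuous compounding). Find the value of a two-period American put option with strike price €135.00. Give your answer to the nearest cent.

Risk-neutral probability p = (e^0.08 − 0.75)/(1.1 − 0.75) = 0.3333/0.3500 = 0.9522
Terminal stock prices: S_uu = 139.2, S_ud = 94.88, S_dd = 64.69
Terminal payoffs (K − S): max(-4.15, 0) = 0, max(40.12, 0) = 40.12, max(70.31, 0) = 70.31
Node u (S = 126.5): continuation = e^(−0.08)·[0.9522·0.0000 + 0.0478·40.1250] = 1.7687; exercise value = 8.5000 > continuation, so V_u = 8.5000 (exercise)
Node d (S = 86.25): continuation = e^(−0.08)·[0.9522·40.1250 + 0.0478·70.3125] = 38.3707; exercise value = 48.7500 > continuation, so V_d = 48.7500 (exercise)
Node 0 (S = 115): continuation = e^(−0.08)·[0.9522·8.5000 + 0.0478·48.7500] = 9.6207; exercise value = 20.0000 > continuation, so V_0 = 20.0000 (exercise)

€20.00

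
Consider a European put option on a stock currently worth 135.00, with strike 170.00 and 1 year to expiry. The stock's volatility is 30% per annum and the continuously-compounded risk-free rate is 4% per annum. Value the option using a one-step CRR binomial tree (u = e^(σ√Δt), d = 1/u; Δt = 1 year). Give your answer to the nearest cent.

CRR parameters: u = e^(σ√Δt) = e^(0.3·√1) = 1.3499, d = 1/u = 0.7408
Per-period rate: rΔt = 0.04·1 = 0.04, so R = e^0.04 = 1.0408
Risk-neutral probability p = (e^0.04 − 0.7408)/(1.3499 − 0.7408) = 0.3000/0.6090 = 0.4926
Terminal stock prices: S_u = 182.2, S_d = 100
Terminal payoffs (K − S): max(-12.23, 0) = 0, max(69.99, 0) = 69.99
Node 0 (S = 135): V_0 = e^(−0.04)·[0.4926·0.0000 + 0.5074·69.9895] = 34.1225

34.12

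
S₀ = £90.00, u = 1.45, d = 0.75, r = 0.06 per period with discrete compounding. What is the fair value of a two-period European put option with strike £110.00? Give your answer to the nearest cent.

£21.73

Risk-neutral probability p = (1 + 0.06 − 0.75)/(1.45 − 0.75) = 0.3100/0.7000 = 0.4429
Terminal stock prices: S_uu = 189.2, S_ud = 97.88, S_dd = 50.62
Terminal payoffs (K − S): max(-79.22, 0) = 0, max(12.12, 0) = 12.12, max(59.38, 0) = 59.38
Node u (S = 130.5): V_u = 1/1.06·[0.4429·0.0000 + 0.5571·12.1250] = 6.3730
Node d (S = 67.5): V_d = 1/1.06·[0.4429·12.1250 + 0.5571·59.3750] = 36.2736
Node 0 (S = 90): V_0 = 1/1.06·[0.4429·6.3730 + 0.5571·36.2736] = 21.7282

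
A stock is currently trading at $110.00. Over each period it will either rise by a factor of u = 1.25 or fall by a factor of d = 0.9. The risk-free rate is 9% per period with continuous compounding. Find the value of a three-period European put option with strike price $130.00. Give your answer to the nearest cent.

$8.05

Risk-neutral probability p = (e^0.09 − 0.9)/(1.25 − 0.9) = 0.1942/0.3500 = 0.5548
Terminal stock prices: S_uuu = 214.8, S_uud = 154.7, S_udd = 111.4, S_ddd = 80.19
Terminal payoffs (K − S): max(-84.84, 0) = 0, max(-24.69, 0) = 0, max(18.62, 0) = 18.62, max(49.81, 0) = 49.81
Node uu (S = 171.9): V_uu = e^(−0.09)·[0.5548·0.0000 + 0.4452·0.0000] = 0.0000
Node ud (S = 123.8): V_ud = e^(−0.09)·[0.5548·0.0000 + 0.4452·18.6250] = 7.5785
Node dd (S = 89.1): V_dd = e^(−0.09)·[0.5548·18.6250 + 0.4452·49.8100] = 29.7111
Node u (S = 137.5): V_u = e^(−0.09)·[0.5548·0.0000 + 0.4452·7.5785] = 3.0837
Node d (S = 99): V_d = e^(−0.09)·[0.5548·7.5785 + 0.4452·29.7111] = 15.9319
Node 0 (S = 110): V_0 = e^(−0.09)·[0.5548·3.0837 + 0.4452·15.9319] = 8.0462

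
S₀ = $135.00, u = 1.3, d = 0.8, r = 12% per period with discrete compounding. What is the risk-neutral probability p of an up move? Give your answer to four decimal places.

p = 0.6400

Risk-neutral probability p = (1 + 0.12 − 0.8)/(1.3 − 0.8) = 0.3200/0.5000 = 0.6400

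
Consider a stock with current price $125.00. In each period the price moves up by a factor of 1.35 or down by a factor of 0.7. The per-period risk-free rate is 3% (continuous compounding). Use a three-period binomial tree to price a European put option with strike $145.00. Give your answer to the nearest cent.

Risk-neutral probability p = (e^0.03 − 0.7)/(1.35 − 0.7) = 0.3305/0.6500 = 0.5084
Terminal stock prices: S_uuu = 307.5, S_uud = 159.5, S_udd = 82.69, S_ddd = 42.87
Terminal payoffs (K − S): max(-162.5, 0) = 0, max(-14.47, 0) = 0, max(62.31, 0) = 62.31, max(102.1, 0) = 102.1
Node uu (S = 227.8): V_uu = e^(−0.03)·[0.5084·0.0000 + 0.4916·0.0000] = 0.0000
Node ud (S = 118.1): V_ud = e^(−0.03)·[0.5084·0.0000 + 0.4916·62.3125] = 29.7280
Node dd (S = 61.25): V_dd = e^(−0.03)·[0.5084·62.3125 + 0.4916·102.1250] = 79.4646
Node u (S = 168.8): V_u = e^(−0.03)·[0.5084·0.0000 + 0.4916·29.7280] = 14.1826
Node d (S = 87.5): V_d = e^(−0.03)·[0.5084·29.7280 + 0.4916·79.4646] = 52.5777
Node 0 (S = 125): V_0 = e^(−0.03)·[0.5084·14.1826 + 0.4916·52.5777] = 32.0809

$32.08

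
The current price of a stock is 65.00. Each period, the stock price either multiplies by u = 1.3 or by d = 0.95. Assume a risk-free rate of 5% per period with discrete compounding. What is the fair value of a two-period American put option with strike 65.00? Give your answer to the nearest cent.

2.93

Risk-neutral probability p = (1 + 0.05 − 0.95)/(1.3 − 0.95) = 0.1000/0.3500 = 0.2857
Terminal stock prices: S_uu = 109.9, S_ud = 80.27, S_dd = 58.66
Terminal payoffs (K − S): max(-44.85, 0) = 0, max(-15.27, 0) = 0, max(6.337, 0) = 6.337
Node u (S = 84.5): continuation = 1/1.05·[0.2857·0.0000 + 0.7143·0.0000] = 0.0000; exercise value = 0.0000 ≤ continuation, so V_u = 0.0000
Node d (S = 61.75): continuation = 1/1.05·[0.2857·0.0000 + 0.7143·6.3375] = 4.3112; exercise value = 3.2500 ≤ continuation, so V_d = 4.3112
Node 0 (S = 65): continuation = 1/1.05·[0.2857·0.0000 + 0.7143·4.3112] = 2.9328; exercise value = 0.0000 ≤ continuation, so V_0 = 2.9328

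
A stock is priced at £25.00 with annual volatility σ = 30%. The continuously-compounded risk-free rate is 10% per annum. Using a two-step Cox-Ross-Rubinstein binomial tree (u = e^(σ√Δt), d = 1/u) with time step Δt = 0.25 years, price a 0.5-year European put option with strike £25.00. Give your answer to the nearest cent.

£1.27

CRR parameters: u = e^(σ√Δt) = e^(0.3·√0.25) = 1.1618, d = 1/u = 0.8607
Per-period rate: rΔt = 0.1·0.25 = 0.025, so R = e^0.025 = 1.0253
Risk-neutral probability p = (e^0.025 − 0.8607)/(1.1618 − 0.8607) = 0.1646/0.3011 = 0.5466
Terminal stock prices: S_uu = 33.75, S_ud = 25, S_dd = 18.52
Terminal payoffs (K − S): max(-8.746, 0) = 0, max(0, 0) = 0, max(6.48, 0) = 6.48
Node u (S = 29.05): V_u = e^(−0.025)·[0.5466·0.0000 + 0.4534·0.0000] = 0.0000
Node d (S = 21.52): V_d = e^(−0.025)·[0.5466·0.0000 + 0.4534·6.4795] = 2.8650
Node 0 (S = 25): V_0 = e^(−0.025)·[0.5466·0.0000 + 0.4534·2.8650] = 1.2668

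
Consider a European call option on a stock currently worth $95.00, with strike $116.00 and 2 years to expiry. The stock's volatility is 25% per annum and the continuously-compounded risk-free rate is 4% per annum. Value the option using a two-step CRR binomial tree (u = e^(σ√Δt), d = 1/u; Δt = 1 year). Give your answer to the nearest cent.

$10.09

CRR parameters: u = e^(σ√Δt) = e^(0.25·√1) = 1.2840, d = 1/u = 0.7788
Per-period rate: rΔt = 0.04·1 = 0.04, so R = e^0.04 = 1.0408
Risk-neutral probability p = (e^0.04 − 0.7788)/(1.2840 − 0.7788) = 0.2620/0.5052 = 0.5186
Terminal stock prices: S_uu = 156.6, S_ud = 95, S_dd = 57.62
Terminal payoffs (S − K): max(40.63, 0) = 40.63, max(-21, 0) = 0, max(-58.38, 0) = 0
Node u (S = 122): V_u = e^(−0.04)·[0.5186·40.6285 + 0.4814·0.0000] = 20.2438
Node d (S = 73.99): V_d = e^(−0.04)·[0.5186·0.0000 + 0.4814·0.0000] = 0.0000
Node 0 (S = 95): V_0 = e^(−0.04)·[0.5186·20.2438 + 0.4814·0.0000] = 10.0868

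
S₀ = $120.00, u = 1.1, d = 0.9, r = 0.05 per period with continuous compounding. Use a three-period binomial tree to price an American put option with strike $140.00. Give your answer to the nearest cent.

$20.00

Risk-neutral probability p = (e^0.05 − 0.9)/(1.1 − 0.9) = 0.1513/0.2000 = 0.7564
Terminal stock prices: S_uuu = 159.7, S_uud = 130.7, S_udd = 106.9, S_ddd = 87.48
Terminal payoffs (K − S): max(-19.72, 0) = 0, max(9.32, 0) = 9.32, max(33.08, 0) = 33.08, max(52.52, 0) = 52.52
Node uu (S = 145.2): continuation = e^(−0.05)·[0.7564·0.0000 + 0.2436·9.3200] = 2.1600; exercise value = 0.0000 ≤ continuation, so V_uu = 2.1600
Node ud (S = 118.8): continuation = e^(−0.05)·[0.7564·9.3200 + 0.2436·33.0800] = 14.3721; exercise value = 21.2000 > continuation, so V_ud = 21.2000 (exercise)
Node dd (S = 97.2): continuation = e^(−0.05)·[0.7564·33.0800 + 0.2436·52.5200] = 35.9721; exercise value = 42.8000 > continuation, so V_dd = 42.8000 (exercise)
Node u (S = 132): continuation = e^(−0.05)·[0.7564·2.1600 + 0.2436·21.2000] = 6.4674; exercise value = 8.0000 > continuation, so V_u = 8.0000 (exercise)
Node d (S = 108): continuation = e^(−0.05)·[0.7564·21.2000 + 0.2436·42.8000] = 25.1721; exercise value = 32.0000 > continuation, so V_d = 32.0000 (exercise)
Node 0 (S = 120): continuation = e^(−0.05)·[0.7564·8.0000 + 0.2436·32.0000] = 13.1721; exercise value = 20.0000 > continuation, so V_0 = 20.0000 (exercise)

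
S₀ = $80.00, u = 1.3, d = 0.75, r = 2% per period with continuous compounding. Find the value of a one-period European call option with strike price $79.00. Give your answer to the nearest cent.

Risk-neutral probability p = (e^0.02 − 0.75)/(1.3 − 0.75) = 0.2702/0.5500 = 0.4913
Terminal stock prices: S_u = 104, S_d = 60
Terminal payoffs (S − K): max(25, 0) = 25, max(-19, 0) = 0
Node 0 (S = 80): V_0 = e^(−0.02)·[0.4913·25.0000 + 0.5087·0.0000] = 12.0387

$12.04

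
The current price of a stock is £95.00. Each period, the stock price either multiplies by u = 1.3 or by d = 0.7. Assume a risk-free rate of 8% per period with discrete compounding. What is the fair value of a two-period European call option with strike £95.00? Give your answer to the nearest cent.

£22.54

Risk-neutral probability p = (1 + 0.08 − 0.7)/(1.3 − 0.7) = 0.3800/0.6000 = 0.6333
Terminal stock prices: S_uu = 160.6, S_ud = 86.45, S_dd = 46.55
Terminal payoffs (S − K): max(65.55, 0) = 65.55, max(-8.55, 0) = 0, max(-48.45, 0) = 0
Node u (S = 123.5): V_u = 1/1.08·[0.6333·65.5500 + 0.3667·0.0000] = 38.4398
Node d (S = 66.5): V_d = 1/1.08·[0.6333·0.0000 + 0.3667·0.0000] = 0.0000
Node 0 (S = 95): V_0 = 1/1.08·[0.6333·38.4398 + 0.3667·0.0000] = 22.5419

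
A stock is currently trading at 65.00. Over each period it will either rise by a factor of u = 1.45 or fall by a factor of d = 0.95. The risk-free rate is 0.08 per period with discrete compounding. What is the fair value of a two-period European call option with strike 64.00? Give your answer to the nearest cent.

12.64

Risk-neutral probability p = (1 + 0.08 − 0.95)/(1.45 − 0.95) = 0.1300/0.5000 = 0.2600
Terminal stock prices: S_uu = 136.7, S_ud = 89.54, S_dd = 58.66
Terminal payoffs (S − K): max(72.66, 0) = 72.66, max(25.54, 0) = 25.54, max(-5.337, 0) = 0
Node u (S = 94.25): V_u = 1/1.08·[0.2600·72.6625 + 0.7400·25.5375] = 34.9907
Node d (S = 61.75): V_d = 1/1.08·[0.2600·25.5375 + 0.7400·0.0000] = 6.1479
Node 0 (S = 65): V_0 = 1/1.08·[0.2600·34.9907 + 0.7400·6.1479] = 12.6362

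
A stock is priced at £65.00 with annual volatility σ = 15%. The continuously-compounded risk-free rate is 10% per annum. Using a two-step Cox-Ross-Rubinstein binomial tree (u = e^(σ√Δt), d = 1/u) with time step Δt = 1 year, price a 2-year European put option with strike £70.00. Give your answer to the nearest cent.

CRR parameters: u = e^(σ√Δt) = e^(0.15·√1) = 1.1618, d = 1/u = 0.8607
Per-period rate: rΔt = 0.1·1 = 0.1, so R = e^0.1 = 1.1052
Risk-neutral probability p = (e^0.1 − 0.8607)/(1.1618 − 0.8607) = 0.2445/0.3011 = 0.8118
Terminal stock prices: S_uu = 87.74, S_ud = 65, S_dd = 48.15
Terminal payoffs (K − S): max(-17.74, 0) = 0, max(5, 0) = 5, max(21.85, 0) = 21.85
Node u (S = 75.52): V_u = e^(−0.1)·[0.8118·0.0000 + 0.1882·5.0000] = 0.8513
Node d (S = 55.95): V_d = e^(−0.1)·[0.8118·5.0000 + 0.1882·21.8468] = 7.3926
Node 0 (S = 65): V_0 = e^(−0.1)·[0.8118·0.8513 + 0.1882·7.3926] = 1.8841

£1.88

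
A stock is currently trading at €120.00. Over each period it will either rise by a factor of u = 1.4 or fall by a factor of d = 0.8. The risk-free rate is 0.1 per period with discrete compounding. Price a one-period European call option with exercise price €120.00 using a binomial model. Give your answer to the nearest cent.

€21.82

Risk-neutral probability p = (1 + 0.1 − 0.8)/(1.4 − 0.8) = 0.3000/0.6000 = 0.5000
Terminal stock prices: S_u = 168, S_d = 96
Terminal payoffs (S − K): max(48, 0) = 48, max(-24, 0) = 0
Node 0 (S = 120): V_0 = 1/1.1·[0.5000·48.0000 + 0.5000·0.0000] = 21.8182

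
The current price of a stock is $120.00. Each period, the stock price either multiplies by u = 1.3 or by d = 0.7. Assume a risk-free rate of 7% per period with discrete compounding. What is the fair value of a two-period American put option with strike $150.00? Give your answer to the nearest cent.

Risk-neutral probability p = (1 + 0.07 − 0.7)/(1.3 − 0.7) = 0.3700/0.6000 = 0.6167
Terminal stock prices: S_uu = 202.8, S_ud = 109.2, S_dd = 58.8
Terminal payoffs (K − S): max(-52.8, 0) = 0, max(40.8, 0) = 40.8, max(91.2, 0) = 91.2
Node u (S = 156): continuation = 1/1.07·[0.6167·0.0000 + 0.3833·40.8000] = 14.6168; exercise value = 0.0000 ≤ continuation, so V_u = 14.6168
Node d (S = 84): continuation = 1/1.07·[0.6167·40.8000 + 0.3833·91.2000] = 56.1869; exercise value = 66.0000 > continuation, so V_d = 66.0000 (exercise)
Node 0 (S = 120): continuation = 1/1.07·[0.6167·14.6168 + 0.3833·66.0000] = 32.0689; exercise value = 30.0000 ≤ continuation, so V_0 = 32.0689

$32.07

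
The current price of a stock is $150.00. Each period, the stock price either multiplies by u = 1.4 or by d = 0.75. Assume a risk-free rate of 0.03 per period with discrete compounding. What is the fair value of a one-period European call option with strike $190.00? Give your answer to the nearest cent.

Risk-neutral probability p = (1 + 0.03 − 0.75)/(1.4 − 0.75) = 0.2800/0.6500 = 0.4308
Terminal stock prices: S_u = 210, S_d = 112.5
Terminal payoffs (S − K): max(20, 0) = 20, max(-77.5, 0) = 0
Node 0 (S = 150): V_0 = 1/1.03·[0.4308·20.0000 + 0.5692·0.0000] = 8.3645

$8.36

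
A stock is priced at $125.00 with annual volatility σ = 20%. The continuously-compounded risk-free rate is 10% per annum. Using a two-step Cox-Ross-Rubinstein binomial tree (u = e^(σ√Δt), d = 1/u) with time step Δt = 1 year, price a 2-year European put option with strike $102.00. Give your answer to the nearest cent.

CRR parameters: u = e^(σ√Δt) = e^(0.2·√1) = 1.2214, d = 1/u = 0.8187
Per-period rate: rΔt = 0.1·1 = 0.1, so R = e^0.1 = 1.1052
Risk-neutral probability p = (e^0.1 − 0.8187)/(1.2214 − 0.8187) = 0.2864/0.4027 = 0.7113
Terminal stock prices: S_uu = 186.5, S_ud = 125, S_dd = 83.79
Terminal payoffs (K − S): max(-84.48, 0) = 0, max(-23, 0) = 0, max(18.21, 0) = 18.21
Node u (S = 152.7): V_u = e^(−0.1)·[0.7113·0.0000 + 0.2887·0.0000] = 0.0000
Node d (S = 102.3): V_d = e^(−0.1)·[0.7113·0.0000 + 0.2887·18.2100] = 4.7561
Node 0 (S = 125): V_0 = e^(−0.1)·[0.7113·0.0000 + 0.2887·4.7561] = 1.2422

$1.24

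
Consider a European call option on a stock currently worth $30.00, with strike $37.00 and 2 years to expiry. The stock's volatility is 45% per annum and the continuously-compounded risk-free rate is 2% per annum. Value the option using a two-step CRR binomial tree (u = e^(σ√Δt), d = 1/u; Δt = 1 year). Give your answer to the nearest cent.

$5.97

CRR parameters: u = e^(σ√Δt) = e^(0.45·√1) = 1.5683, d = 1/u = 0.6376
Per-period rate: rΔt = 0.02·1 = 0.02, so R = e^0.02 = 1.0202
Risk-neutral probability p = (e^0.02 − 0.6376)/(1.5683 − 0.6376) = 0.3826/0.9307 = 0.4111
Terminal stock prices: S_uu = 73.79, S_ud = 30, S_dd = 12.2
Terminal payoffs (S − K): max(36.79, 0) = 36.79, max(-7, 0) = 0, max(-24.8, 0) = 0
Node u (S = 47.05): V_u = e^(−0.02)·[0.4111·36.7881 + 0.5889·0.0000] = 14.8229
Node d (S = 19.13): V_d = e^(−0.02)·[0.4111·0.0000 + 0.5889·0.0000] = 0.0000
Node 0 (S = 30): V_0 = e^(−0.02)·[0.4111·14.8229 + 0.5889·0.0000] = 5.9726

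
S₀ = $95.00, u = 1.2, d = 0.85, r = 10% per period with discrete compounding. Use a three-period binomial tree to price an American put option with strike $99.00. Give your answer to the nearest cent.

$5.47

Risk-neutral probability p = (1 + 0.1 − 0.85)/(1.2 − 0.85) = 0.2500/0.3500 = 0.7143
Terminal stock prices: S_uuu = 164.2, S_uud = 116.3, S_udd = 82.36, S_ddd = 58.34
Terminal payoffs (K − S): max(-65.16, 0) = 0, max(-17.28, 0) = 0, max(16.64, 0) = 16.64, max(40.66, 0) = 40.66
Node uu (S = 136.8): continuation = 1/1.1·[0.7143·0.0000 + 0.2857·0.0000] = 0.0000; exercise value = 0.0000 ≤ continuation, so V_uu = 0.0000
Node ud (S = 96.9): continuation = 1/1.1·[0.7143·0.0000 + 0.2857·16.6350] = 4.3208; exercise value = 2.1000 ≤ continuation, so V_ud = 4.3208
Node dd (S = 68.64): continuation = 1/1.1·[0.7143·16.6350 + 0.2857·40.6581] = 21.3625; exercise value = 30.3625 > continuation, so V_dd = 30.3625 (exercise)
Node u (S = 114): continuation = 1/1.1·[0.7143·0.0000 + 0.2857·4.3208] = 1.1223; exercise value = 0.0000 ≤ continuation, so V_u = 1.1223
Node d (S = 80.75): continuation = 1/1.1·[0.7143·4.3208 + 0.2857·30.3625] = 10.6921; exercise value = 18.2500 > continuation, so V_d = 18.2500 (exercise)
Node 0 (S = 95): continuation = 1/1.1·[0.7143·1.1223 + 0.2857·18.2500] = 5.4690; exercise value = 4.0000 ≤ continuation, so V_0 = 5.4690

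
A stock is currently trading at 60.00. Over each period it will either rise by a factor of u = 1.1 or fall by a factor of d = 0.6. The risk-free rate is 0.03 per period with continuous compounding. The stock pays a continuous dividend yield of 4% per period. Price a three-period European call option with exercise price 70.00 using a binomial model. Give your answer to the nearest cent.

Per-period risk-free factor R = e^0.03 = 1.0305; dividend-adjusted growth = e^(0.03−0.04) = 0.9900.
Risk-neutral probability p = (0.9900 − 0.6)/(1.1 − 0.6) = 0.3900/0.5000 = 0.7801
Terminal stock prices: S_uuu = 79.86, S_uud = 43.56, S_udd = 23.76, S_ddd = 12.96
Terminal payoffs (S − K): max(9.86, 0) = 9.86, max(-26.44, 0) = 0, max(-46.24, 0) = 0, max(-57.04, 0) = 0
Node uu (S = 72.6): V_uu = e^(−0.03)·[0.7801·9.8600 + 0.2199·0.0000] = 7.4645
Node ud (S = 39.6): V_ud = e^(−0.03)·[0.7801·0.0000 + 0.2199·0.0000] = 0.0000
Node dd (S = 21.6): V_dd = e^(−0.03)·[0.7801·0.0000 + 0.2199·0.0000] = 0.0000
Node u (S = 66): V_u = e^(−0.03)·[0.7801·7.4645 + 0.2199·0.0000] = 5.6509
Node d (S = 36): V_d = e^(−0.03)·[0.7801·0.0000 + 0.2199·0.0000] = 0.0000
Node 0 (S = 60): V_0 = e^(−0.03)·[0.7801·5.6509 + 0.2199·0.0000] = 4.2780

4.28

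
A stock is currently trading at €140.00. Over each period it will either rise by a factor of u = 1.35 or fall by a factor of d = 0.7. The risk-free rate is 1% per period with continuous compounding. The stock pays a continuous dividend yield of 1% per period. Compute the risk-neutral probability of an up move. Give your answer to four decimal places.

Per-period risk-free factor R = e^0.01 = 1.0101; dividend-adjusted growth = e^(0.01−0.01) = 1.0000.
Risk-neutral probability p = (1.0000 − 0.7)/(1.35 − 0.7) = 0.3000/0.6500 = 0.4615

p = 0.4615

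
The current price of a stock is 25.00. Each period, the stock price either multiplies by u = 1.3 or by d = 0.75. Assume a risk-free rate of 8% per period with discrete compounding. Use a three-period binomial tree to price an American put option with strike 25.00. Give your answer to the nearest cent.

Risk-neutral probability p = (1 + 0.08 − 0.75)/(1.3 − 0.75) = 0.3300/0.5500 = 0.6000
Terminal stock prices: S_uuu = 54.93, S_uud = 31.69, S_udd = 18.28, S_ddd = 10.55
Terminal payoffs (K − S): max(-29.93, 0) = 0, max(-6.688, 0) = 0, max(6.719, 0) = 6.719, max(14.45, 0) = 14.45
Node uu (S = 42.25): continuation = 1/1.08·[0.6000·0.0000 + 0.4000·0.0000] = 0.0000; exercise value = 0.0000 ≤ continuation, so V_uu = 0.0000
Node ud (S = 24.38): continuation = 1/1.08·[0.6000·0.0000 + 0.4000·6.7188] = 2.4884; exercise value = 0.6250 ≤ continuation, so V_ud = 2.4884
Node dd (S = 14.06): continuation = 1/1.08·[0.6000·6.7188 + 0.4000·14.4531] = 9.0856; exercise value = 10.9375 > continuation, so V_dd = 10.9375 (exercise)
Node u (S = 32.5): continuation = 1/1.08·[0.6000·0.0000 + 0.4000·2.4884] = 0.9216; exercise value = 0.0000 ≤ continuation, so V_u = 0.9216
Node d (S = 18.75): continuation = 1/1.08·[0.6000·2.4884 + 0.4000·10.9375] = 5.4334; exercise value = 6.2500 > continuation, so V_d = 6.2500 (exercise)
Node 0 (S = 25): continuation = 1/1.08·[0.6000·0.9216 + 0.4000·6.2500] = 2.8268; exercise value = 0.0000 ≤ continuation, so V_0 = 2.8268

2.83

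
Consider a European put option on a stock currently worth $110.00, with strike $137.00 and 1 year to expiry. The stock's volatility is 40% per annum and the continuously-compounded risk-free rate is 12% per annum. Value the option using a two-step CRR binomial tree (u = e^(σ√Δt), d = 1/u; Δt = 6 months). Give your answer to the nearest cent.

$26.04

CRR parameters: u = e^(σ√Δt) = e^(0.4·√0.5) = 1.3269, d = 1/u = 0.7536
Per-period rate: rΔt = 0.12·0.5 = 0.06, so R = e^0.06 = 1.0618
Risk-neutral probability p = (e^0.06 − 0.7536)/(1.3269 − 0.7536) = 0.3082/0.5733 = 0.5376
Terminal stock prices: S_uu = 193.7, S_ud = 110, S_dd = 62.48
Terminal payoffs (K − S): max(-56.67, 0) = 0, max(27, 0) = 27, max(74.52, 0) = 74.52
Node u (S = 146): V_u = e^(−0.06)·[0.5376·0.0000 + 0.4624·27.0000] = 11.7571
Node d (S = 82.9): V_d = e^(−0.06)·[0.5376·27.0000 + 0.4624·74.5232] = 46.1215
Node 0 (S = 110): V_0 = e^(−0.06)·[0.5376·11.7571 + 0.4624·46.1215] = 26.0363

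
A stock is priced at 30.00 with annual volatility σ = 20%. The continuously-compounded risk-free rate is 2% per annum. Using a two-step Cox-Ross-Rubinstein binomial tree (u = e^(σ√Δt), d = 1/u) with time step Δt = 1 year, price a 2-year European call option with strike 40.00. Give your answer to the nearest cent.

CRR parameters: u = e^(σ√Δt) = e^(0.2·√1) = 1.2214, d = 1/u = 0.8187
Per-period rate: rΔt = 0.02·1 = 0.02, so R = e^0.02 = 1.0202
Risk-neutral probability p = (e^0.02 − 0.8187)/(1.2214 − 0.8187) = 0.2015/0.4027 = 0.5003
Terminal stock prices: S_uu = 44.75, S_ud = 30, S_dd = 20.11
Terminal payoffs (S − K): max(4.755, 0) = 4.755, max(-10, 0) = 0, max(-19.89, 0) = 0
Node u (S = 36.64): V_u = e^(−0.02)·[0.5003·4.7547 + 0.4997·0.0000] = 2.3319
Node d (S = 24.56): V_d = e^(−0.02)·[0.5003·0.0000 + 0.4997·0.0000] = 0.0000
Node 0 (S = 30): V_0 = e^(−0.02)·[0.5003·2.3319 + 0.4997·0.0000] = 1.1436

1.14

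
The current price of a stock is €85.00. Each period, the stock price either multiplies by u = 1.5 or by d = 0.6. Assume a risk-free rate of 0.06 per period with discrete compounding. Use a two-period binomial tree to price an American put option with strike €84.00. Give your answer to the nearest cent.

€16.89

Risk-neutral probability p = (1 + 0.06 − 0.6)/(1.5 − 0.6) = 0.4600/0.9000 = 0.5111
Terminal stock prices: S_uu = 191.2, S_ud = 76.5, S_dd = 30.6
Terminal payoffs (K − S): max(-107.2, 0) = 0, max(7.5, 0) = 7.5, max(53.4, 0) = 53.4
Node u (S = 127.5): continuation = 1/1.06·[0.5111·0.0000 + 0.4889·7.5000] = 3.4591; exercise value = 0.0000 ≤ continuation, so V_u = 3.4591
Node d (S = 51): continuation = 1/1.06·[0.5111·7.5000 + 0.4889·53.4000] = 28.2453; exercise value = 33.0000 > continuation, so V_d = 33.0000 (exercise)
Node 0 (S = 85): continuation = 1/1.06·[0.5111·3.4591 + 0.4889·33.0000] = 16.8880; exercise value = 0.0000 ≤ continuation, so V_0 = 16.8880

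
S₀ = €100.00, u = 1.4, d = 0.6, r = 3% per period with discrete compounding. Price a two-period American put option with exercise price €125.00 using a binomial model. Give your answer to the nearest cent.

Risk-neutral probability p = (1 + 0.03 − 0.6)/(1.4 − 0.6) = 0.4300/0.8000 = 0.5375
Terminal stock prices: S_uu = 196, S_ud = 84, S_dd = 36
Terminal payoffs (K − S): max(-71, 0) = 0, max(41, 0) = 41, max(89, 0) = 89
Node u (S = 140): continuation = 1/1.03·[0.5375·0.0000 + 0.4625·41.0000] = 18.4102; exercise value = 0.0000 ≤ continuation, so V_u = 18.4102
Node d (S = 60): continuation = 1/1.03·[0.5375·41.0000 + 0.4625·89.0000] = 61.3592; exercise value = 65.0000 > continuation, so V_d = 65.0000 (exercise)
Node 0 (S = 100): continuation = 1/1.03·[0.5375·18.4102 + 0.4625·65.0000] = 38.7942; exercise value = 25.0000 ≤ continuation, so V_0 = 38.7942

€38.79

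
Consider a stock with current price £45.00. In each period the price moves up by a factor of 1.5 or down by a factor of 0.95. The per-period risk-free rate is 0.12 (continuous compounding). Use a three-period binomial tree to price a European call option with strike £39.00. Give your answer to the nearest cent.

£17.88

Risk-neutral probability p = (e^0.12 − 0.95)/(1.5 − 0.95) = 0.1775/0.5500 = 0.3227
Terminal stock prices: S_uuu = 151.9, S_uud = 96.19, S_udd = 60.92, S_ddd = 38.58
Terminal payoffs (S − K): max(112.9, 0) = 112.9, max(57.19, 0) = 57.19, max(21.92, 0) = 21.92, max(-0.4181, 0) = 0
Node uu (S = 101.2): V_uu = e^(−0.12)·[0.3227·112.8750 + 0.6773·57.1875] = 66.6601
Node ud (S = 64.12): V_ud = e^(−0.12)·[0.3227·57.1875 + 0.6773·21.9187] = 29.5351
Node dd (S = 40.61): V_dd = e^(−0.12)·[0.3227·21.9187 + 0.6773·0.0000] = 6.2738
Node u (S = 67.5): V_u = e^(−0.12)·[0.3227·66.6601 + 0.6773·29.5351] = 36.8215
Node d (S = 42.75): V_d = e^(−0.12)·[0.3227·29.5351 + 0.6773·6.2738] = 12.2224
Node 0 (S = 45): V_0 = e^(−0.12)·[0.3227·36.8215 + 0.6773·12.2224] = 17.8813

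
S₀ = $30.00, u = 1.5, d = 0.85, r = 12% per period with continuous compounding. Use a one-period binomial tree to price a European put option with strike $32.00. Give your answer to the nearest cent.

Risk-neutral probability p = (e^0.12 − 0.85)/(1.5 − 0.85) = 0.2775/0.6500 = 0.4269
Terminal stock prices: S_u = 45, S_d = 25.5
Terminal payoffs (K − S): max(-13, 0) = 0, max(6.5, 0) = 6.5
Node 0 (S = 30): V_0 = e^(−0.12)·[0.4269·0.0000 + 0.5731·6.5000] = 3.3038

$3.30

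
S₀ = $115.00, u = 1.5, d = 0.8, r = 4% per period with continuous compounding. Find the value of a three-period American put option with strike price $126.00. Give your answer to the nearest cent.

Risk-neutral probability p = (e^0.04 − 0.8)/(1.5 − 0.8) = 0.2408/0.7000 = 0.3440
Terminal stock prices: S_uuu = 388.1, S_uud = 207, S_udd = 110.4, S_ddd = 58.88
Terminal payoffs (K − S): max(-262.1, 0) = 0, max(-81, 0) = 0, max(15.6, 0) = 15.6, max(67.12, 0) = 67.12
Node uu (S = 258.8): continuation = e^(−0.04)·[0.3440·0.0000 + 0.6560·0.0000] = 0.0000; exercise value = 0.0000 ≤ continuation, so V_uu = 0.0000
Node ud (S = 138): continuation = e^(−0.04)·[0.3440·0.0000 + 0.6560·15.6000] = 9.8321; exercise value = 0.0000 ≤ continuation, so V_ud = 9.8321
Node dd (S = 73.6): continuation = e^(−0.04)·[0.3440·15.6000 + 0.6560·67.1200] = 47.4595; exercise value = 52.4000 > continuation, so V_dd = 52.4000 (exercise)
Node u (S = 172.5): continuation = e^(−0.04)·[0.3440·0.0000 + 0.6560·9.8321] = 6.1968; exercise value = 0.0000 ≤ continuation, so V_u = 6.1968
Node d (S = 92): continuation = e^(−0.04)·[0.3440·9.8321 + 0.6560·52.4000] = 36.2756; exercise value = 34.0000 ≤ continuation, so V_d = 36.2756
Node 0 (S = 115): continuation = e^(−0.04)·[0.3440·6.1968 + 0.6560·36.2756] = 24.9114; exercise value = 11.0000 ≤ continuation, so V_0 = 24.9114

$24.91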